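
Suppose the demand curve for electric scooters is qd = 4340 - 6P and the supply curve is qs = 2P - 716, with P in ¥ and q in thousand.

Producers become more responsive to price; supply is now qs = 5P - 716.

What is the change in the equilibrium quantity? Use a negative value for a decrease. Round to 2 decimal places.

+1034.18

Original equilibrium: 4340 - 6P = 2P - 716 gives 5056 = 8P, so P = 632 and q = 548.
The new curves are qd = 4340 - 6P (demand) and qs = 5P - 716 (supply).
New equilibrium: 4340 - 6P = 5P - 716 ⇒ 5056 = 11P ⇒ P = 5056/11 ≈ 459.6364, q = 17404/11 ≈ 1582.1818.
Δq = 1582.1818 − 548 = +1034.18.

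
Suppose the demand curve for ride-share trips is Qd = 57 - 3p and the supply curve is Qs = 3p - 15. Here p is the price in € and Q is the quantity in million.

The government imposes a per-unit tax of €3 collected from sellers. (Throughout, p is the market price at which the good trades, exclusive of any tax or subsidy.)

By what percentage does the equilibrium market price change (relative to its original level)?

+12.5

Initially, 57 - 3p = 3p - 15, so 72 = 6p and p = 12, Q = 21.
Since sellers keep the price net of the tax, the effective supply curve becomes Qs = 3p - 24.
Setting them equal: 57 - 3p = 3p - 24 → 81 = 6p, so p = 13.5 and Q = 16.5.
%Δp = (13.5 − 12) / 12 × 100 = +12.5%.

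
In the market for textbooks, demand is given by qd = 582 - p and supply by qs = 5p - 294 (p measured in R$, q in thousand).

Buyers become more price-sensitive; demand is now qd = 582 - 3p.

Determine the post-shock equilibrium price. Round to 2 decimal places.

Original equilibrium: 582 - p = 5p - 294 gives 876 = 6p, so p = 146 and q = 436.
With the change applied: demand qd = 582 - 3p, supply qs = 5p - 294.
Equate the new curves: 582 - 3p = 5p - 294, giving 876 = 8p, p = 109.5, q = 253.5.

109.50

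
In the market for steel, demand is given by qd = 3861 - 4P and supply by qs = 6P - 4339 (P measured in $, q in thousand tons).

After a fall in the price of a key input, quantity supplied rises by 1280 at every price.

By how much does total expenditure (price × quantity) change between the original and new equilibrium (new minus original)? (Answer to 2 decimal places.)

+279936.00

Before the shock: 3861 - 4P = 6P - 4339 ⇒ 8200 = 10P ⇒ P = 820, q = 581.
With the change applied: demand qd = 3861 - 4P, supply qs = 6P - 3059.
Equate the new curves: 3861 - 4P = 6P - 3059, giving 6920 = 10P, P = 692, q = 1093.
Expenditure moves from 820×581 = 476420 to 692×1093 = 756356; change = +279936.00.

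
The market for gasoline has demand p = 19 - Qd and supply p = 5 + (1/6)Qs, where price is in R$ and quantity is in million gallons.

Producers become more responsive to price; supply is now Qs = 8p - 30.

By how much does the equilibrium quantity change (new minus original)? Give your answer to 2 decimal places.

Initially, 19 - p = 6p - 30, so 49 = 7p and p = 7, Q = 12.
With the change applied: demand Qd = 19 - p, supply Qs = 8p - 30.
Clearing the new market: 19 - p = 8p - 30, so p = 49/9 ≈ 5.4444 and Q = 122/9 ≈ 13.5556.
ΔQ = 13.5556 − 12 = +1.56.

+1.56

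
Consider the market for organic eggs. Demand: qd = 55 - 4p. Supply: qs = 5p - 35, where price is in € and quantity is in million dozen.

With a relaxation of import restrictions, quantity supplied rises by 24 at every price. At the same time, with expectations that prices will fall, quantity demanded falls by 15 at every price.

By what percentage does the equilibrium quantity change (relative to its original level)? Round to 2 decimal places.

+15.56

Before the shock: 55 - 4p = 5p - 35 ⇒ 90 = 9p ⇒ p = 10, q = 15.
After the shift, demand is qd = 40 - 4p and supply is qs = 5p - 11.
Setting them equal: 40 - 4p = 5p - 11 → 51 = 9p, so p = 17/3 ≈ 5.6667 and q = 52/3 ≈ 17.3333.
%Δq = (17.3333 − 15) / 15 × 100 = +15.56%.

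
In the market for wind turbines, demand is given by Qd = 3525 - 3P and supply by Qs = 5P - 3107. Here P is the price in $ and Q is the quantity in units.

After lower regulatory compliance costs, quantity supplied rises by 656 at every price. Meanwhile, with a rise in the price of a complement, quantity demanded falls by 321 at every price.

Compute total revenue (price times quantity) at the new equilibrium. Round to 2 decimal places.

765810.70

Initially, 3525 - 3P = 5P - 3107, so 6632 = 8P and P = 829, Q = 1038.
After the shift, demand is Qd = 3204 - 3P and supply is Qs = 5P - 2451.
Equate the new curves: 3204 - 3P = 5P - 2451, giving 5655 = 8P, P = 706.875, Q = 1083.375.
New expenditure = 706.875 × 1083.375 = 765810.70.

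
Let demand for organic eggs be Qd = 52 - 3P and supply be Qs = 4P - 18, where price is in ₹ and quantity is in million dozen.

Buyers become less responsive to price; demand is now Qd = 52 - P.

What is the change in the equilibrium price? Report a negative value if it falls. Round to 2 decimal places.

Original equilibrium: 52 - 3P = 4P - 18 gives 70 = 7P, so P = 10 and Q = 22.
With the change applied: demand Qd = 52 - P, supply Qs = 4P - 18.
New equilibrium: 52 - P = 4P - 18 ⇒ 70 = 5P ⇒ P = 14, Q = 38.
ΔP = 14 − 10 = +4.00.

+4.00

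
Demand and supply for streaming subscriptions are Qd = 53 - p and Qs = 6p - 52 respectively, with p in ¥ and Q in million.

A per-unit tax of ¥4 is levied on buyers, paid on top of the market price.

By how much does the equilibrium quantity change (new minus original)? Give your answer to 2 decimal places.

Original equilibrium: 53 - p = 6p - 52 gives 105 = 7p, so p = 15 and Q = 38.
Since buyers pay the price plus the tax, the effective demand curve becomes Qd = 49 - p.
New equilibrium: 49 - p = 6p - 52 ⇒ 101 = 7p ⇒ p = 101/7 ≈ 14.4286, Q = 242/7 ≈ 34.5714.
ΔQ = 34.5714 − 38 = -3.43.

-3.43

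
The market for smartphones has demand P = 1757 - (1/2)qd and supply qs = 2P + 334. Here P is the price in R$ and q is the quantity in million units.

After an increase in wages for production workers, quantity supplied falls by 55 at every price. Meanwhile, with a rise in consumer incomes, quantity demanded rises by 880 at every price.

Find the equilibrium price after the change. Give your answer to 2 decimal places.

Before the shock: 3514 - 2P = 2P + 334 ⇒ 3180 = 4P ⇒ P = 795, q = 1924.
After the shift, demand is qd = 4394 - 2P and supply is qs = 2P + 279.
Setting them equal: 4394 - 2P = 2P + 279 → 4115 = 4P, so P = 1028.75 and q = 2336.5.

1028.75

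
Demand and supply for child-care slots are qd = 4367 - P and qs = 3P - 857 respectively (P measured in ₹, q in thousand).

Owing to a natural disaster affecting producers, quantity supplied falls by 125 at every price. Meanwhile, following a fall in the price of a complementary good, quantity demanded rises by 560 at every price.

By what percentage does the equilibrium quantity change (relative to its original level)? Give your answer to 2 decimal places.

Solve the original market: 4367 - P = 3P - 857, hence P = 1306 and q = 3061.
The shock moves the curves to qd = 4927 - P and qs = 3P - 982.
Equate the new curves: 4927 - P = 3P - 982, giving 5909 = 4P, P = 1477.25, q = 3449.75.
%Δq = (3449.75 − 3061) / 3061 × 100 = +12.70%.

+12.70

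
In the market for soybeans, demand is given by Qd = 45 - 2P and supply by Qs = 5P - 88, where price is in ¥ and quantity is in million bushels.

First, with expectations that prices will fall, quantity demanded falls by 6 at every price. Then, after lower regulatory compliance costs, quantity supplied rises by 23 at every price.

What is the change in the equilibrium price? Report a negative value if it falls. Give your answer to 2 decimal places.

Before the shock: 45 - 2P = 5P - 88 ⇒ 133 = 7P ⇒ P = 19, Q = 7.
With the change applied: demand Qd = 39 - 2P, supply Qs = 5P - 65.
Clearing the new market: 39 - 2P = 5P - 65, so P = 104/7 ≈ 14.8571 and Q = 65/7 ≈ 9.2857.
ΔP = 14.8571 − 19 = -4.14.

-4.14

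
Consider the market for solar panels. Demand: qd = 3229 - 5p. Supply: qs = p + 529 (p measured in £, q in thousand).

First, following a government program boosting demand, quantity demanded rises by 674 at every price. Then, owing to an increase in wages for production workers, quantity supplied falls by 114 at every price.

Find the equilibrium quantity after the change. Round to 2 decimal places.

996.33

Solve the original market: 3229 - 5p = p + 529, hence p = 450 and q = 979.
With the change applied: demand qd = 3903 - 5p, supply qs = p + 415.
Setting them equal: 3903 - 5p = p + 415 → 3488 = 6p, so p = 1744/3 ≈ 581.3333 and q = 2989/3 ≈ 996.3333.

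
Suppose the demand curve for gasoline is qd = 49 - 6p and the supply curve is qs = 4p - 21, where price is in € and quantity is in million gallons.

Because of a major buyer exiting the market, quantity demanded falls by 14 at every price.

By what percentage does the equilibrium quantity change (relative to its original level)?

-80

Before the shock: 49 - 6p = 4p - 21 ⇒ 70 = 10p ⇒ p = 7, q = 7.
After the shift, demand is qd = 35 - 6p and supply is qs = 4p - 21.
Setting them equal: 35 - 6p = 4p - 21 → 56 = 10p, so p = 5.6 and q = 1.4.
%Δq = (1.4 − 7) / 7 × 100 = -80%.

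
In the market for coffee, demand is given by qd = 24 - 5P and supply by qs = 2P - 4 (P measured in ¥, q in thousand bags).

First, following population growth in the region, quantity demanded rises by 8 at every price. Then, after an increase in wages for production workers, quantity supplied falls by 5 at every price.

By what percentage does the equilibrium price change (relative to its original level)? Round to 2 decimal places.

Original equilibrium: 24 - 5P = 2P - 4 gives 28 = 7P, so P = 4 and q = 4.
With the change applied: demand qd = 32 - 5P, supply qs = 2P - 9.
Setting them equal: 32 - 5P = 2P - 9 → 41 = 7P, so P = 41/7 ≈ 5.8571 and q = 19/7 ≈ 2.7143.
%ΔP = (5.8571 − 4) / 4 × 100 = +46.43%.

+46.43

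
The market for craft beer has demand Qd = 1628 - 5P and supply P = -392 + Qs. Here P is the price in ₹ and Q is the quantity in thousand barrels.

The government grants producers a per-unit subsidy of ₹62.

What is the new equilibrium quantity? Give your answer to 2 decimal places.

Original equilibrium: 1628 - 5P = P + 392 gives 1236 = 6P, so P = 206 and Q = 598.
Since sellers receive the price plus the subsidy, the effective supply curve becomes Qs = P + 454.
New equilibrium: 1628 - 5P = P + 454 ⇒ 1174 = 6P ⇒ P = 587/3 ≈ 195.6667, Q = 1949/3 ≈ 649.6667.

649.67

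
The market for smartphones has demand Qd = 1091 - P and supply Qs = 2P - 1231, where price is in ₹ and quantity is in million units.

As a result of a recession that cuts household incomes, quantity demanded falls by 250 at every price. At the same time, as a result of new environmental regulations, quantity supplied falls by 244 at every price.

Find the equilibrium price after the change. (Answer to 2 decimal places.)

Solve the original market: 1091 - P = 2P - 1231, hence P = 774 and Q = 317.
The new curves are Qd = 841 - P (demand) and Qs = 2P - 1475 (supply).
New equilibrium: 841 - P = 2P - 1475 ⇒ 2316 = 3P ⇒ P = 772, Q = 69.

772.00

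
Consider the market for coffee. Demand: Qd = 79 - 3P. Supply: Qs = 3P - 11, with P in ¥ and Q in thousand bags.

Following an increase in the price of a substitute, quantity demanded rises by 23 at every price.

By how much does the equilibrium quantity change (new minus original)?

+11.5

Original equilibrium: 79 - 3P = 3P - 11 gives 90 = 6P, so P = 15 and Q = 34.
The new curves are Qd = 102 - 3P (demand) and Qs = 3P - 11 (supply).
Setting them equal: 102 - 3P = 3P - 11 → 113 = 6P, so P = 113/6 ≈ 18.8333 and Q = 45.5.
ΔQ = 45.5 − 34 = +11.5.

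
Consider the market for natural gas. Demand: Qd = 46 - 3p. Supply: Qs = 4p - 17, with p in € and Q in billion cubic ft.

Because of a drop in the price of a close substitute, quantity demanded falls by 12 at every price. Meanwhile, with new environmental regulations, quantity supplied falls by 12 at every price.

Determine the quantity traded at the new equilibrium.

Initially, 46 - 3p = 4p - 17, so 63 = 7p and p = 9, Q = 19.
With the change applied: demand Qd = 34 - 3p, supply Qs = 4p - 29.
Equate the new curves: 34 - 3p = 4p - 29, giving 63 = 7p, p = 9, Q = 7.

7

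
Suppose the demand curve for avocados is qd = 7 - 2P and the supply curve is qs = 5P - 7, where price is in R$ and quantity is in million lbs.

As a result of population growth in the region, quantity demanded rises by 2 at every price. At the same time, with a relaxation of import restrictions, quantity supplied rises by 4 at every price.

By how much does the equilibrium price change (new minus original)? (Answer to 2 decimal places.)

-0.29

Before the shock: 7 - 2P = 5P - 7 ⇒ 14 = 7P ⇒ P = 2, q = 3.
After the shift, demand is qd = 9 - 2P and supply is qs = 5P - 3.
Equate the new curves: 9 - 2P = 5P - 3, giving 12 = 7P, P = 12/7 ≈ 1.7143, q = 39/7 ≈ 5.5714.
ΔP = 1.7143 − 2 = -0.29.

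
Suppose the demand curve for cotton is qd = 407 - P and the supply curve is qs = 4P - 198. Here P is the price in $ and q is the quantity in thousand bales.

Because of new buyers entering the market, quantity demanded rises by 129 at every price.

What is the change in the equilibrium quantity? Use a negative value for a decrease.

+103.2

Before the shock: 407 - P = 4P - 198 ⇒ 605 = 5P ⇒ P = 121, q = 286.
The shock moves the curves to qd = 536 - P and qs = 4P - 198.
Setting them equal: 536 - P = 4P - 198 → 734 = 5P, so P = 146.8 and q = 389.2.
Δq = 389.2 − 286 = +103.2.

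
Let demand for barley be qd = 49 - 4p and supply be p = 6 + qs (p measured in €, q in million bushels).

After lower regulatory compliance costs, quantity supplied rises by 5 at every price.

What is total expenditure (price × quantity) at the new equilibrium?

Original equilibrium: 49 - 4p = p - 6 gives 55 = 5p, so p = 11 and q = 5.
The shock moves the curves to qd = 49 - 4p and qs = p - 1.
New equilibrium: 49 - 4p = p - 1 ⇒ 50 = 5p ⇒ p = 10, q = 9.
New expenditure = 10 × 9 = 90.

90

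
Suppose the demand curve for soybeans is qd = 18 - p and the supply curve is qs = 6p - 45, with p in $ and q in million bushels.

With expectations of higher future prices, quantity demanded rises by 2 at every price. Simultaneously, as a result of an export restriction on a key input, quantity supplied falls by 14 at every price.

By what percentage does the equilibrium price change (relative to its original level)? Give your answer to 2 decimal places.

Initially, 18 - p = 6p - 45, so 63 = 7p and p = 9, q = 9.
The shock moves the curves to qd = 20 - p and qs = 6p - 59.
Equate the new curves: 20 - p = 6p - 59, giving 79 = 7p, p = 79/7 ≈ 11.2857, q = 61/7 ≈ 8.7143.
%Δp = (11.2857 − 9) / 9 × 100 = +25.40%.

+25.40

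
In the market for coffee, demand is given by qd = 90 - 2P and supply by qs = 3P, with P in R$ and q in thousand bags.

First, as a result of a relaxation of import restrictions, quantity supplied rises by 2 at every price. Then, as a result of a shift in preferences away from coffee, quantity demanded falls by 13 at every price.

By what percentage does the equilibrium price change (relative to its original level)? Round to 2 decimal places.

-16.67

Solve the original market: 90 - 2P = 3P, hence P = 18 and q = 54.
The new curves are qd = 77 - 2P (demand) and qs = 3P + 2 (supply).
New equilibrium: 77 - 2P = 3P + 2 ⇒ 75 = 5P ⇒ P = 15, q = 47.
%ΔP = (15 − 18) / 18 × 100 = -16.67%.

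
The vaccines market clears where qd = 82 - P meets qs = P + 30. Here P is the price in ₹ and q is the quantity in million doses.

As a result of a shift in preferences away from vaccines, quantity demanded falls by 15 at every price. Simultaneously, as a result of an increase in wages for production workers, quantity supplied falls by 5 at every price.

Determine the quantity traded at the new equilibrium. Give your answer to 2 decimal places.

46.00

Original equilibrium: 82 - P = P + 30 gives 52 = 2P, so P = 26 and q = 56.
With the change applied: demand qd = 67 - P, supply qs = P + 25.
Clearing the new market: 67 - P = P + 25, so P = 21 and q = 46.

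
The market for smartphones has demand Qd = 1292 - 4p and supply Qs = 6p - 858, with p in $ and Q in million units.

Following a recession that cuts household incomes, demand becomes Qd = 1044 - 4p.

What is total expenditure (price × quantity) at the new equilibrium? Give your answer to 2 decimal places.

53864.64

Original equilibrium: 1292 - 4p = 6p - 858 gives 2150 = 10p, so p = 215 and Q = 432.
After the shift, demand is Qd = 1044 - 4p and supply is Qs = 6p - 858.
Setting them equal: 1044 - 4p = 6p - 858 → 1902 = 10p, so p = 190.2 and Q = 283.2.
New expenditure = 190.2 × 283.2 = 53864.64.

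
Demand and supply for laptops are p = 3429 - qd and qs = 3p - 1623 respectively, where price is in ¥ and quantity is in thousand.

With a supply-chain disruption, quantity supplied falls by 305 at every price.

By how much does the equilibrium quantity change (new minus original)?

-76.25

Before the shock: 3429 - p = 3p - 1623 ⇒ 5052 = 4p ⇒ p = 1263, q = 2166.
After the shift, demand is qd = 3429 - p and supply is qs = 3p - 1928.
Clearing the new market: 3429 - p = 3p - 1928, so p = 1339.25 and q = 2089.75.
Δq = 2089.75 − 2166 = -76.25.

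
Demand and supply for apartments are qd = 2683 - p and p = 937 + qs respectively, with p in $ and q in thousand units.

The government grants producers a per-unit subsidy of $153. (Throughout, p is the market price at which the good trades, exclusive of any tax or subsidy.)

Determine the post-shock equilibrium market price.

1733.5

Before the shock: 2683 - p = p - 937 ⇒ 3620 = 2p ⇒ p = 1810, q = 873.
Since sellers receive the price plus the subsidy, the effective supply curve becomes qs = p - 784.
Setting them equal: 2683 - p = p - 784 → 3467 = 2p, so p = 1733.5 and q = 949.5.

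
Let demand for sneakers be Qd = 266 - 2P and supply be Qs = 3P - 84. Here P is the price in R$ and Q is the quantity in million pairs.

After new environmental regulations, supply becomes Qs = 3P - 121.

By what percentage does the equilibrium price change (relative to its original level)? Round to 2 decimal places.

Solve the original market: 266 - 2P = 3P - 84, hence P = 70 and Q = 126.
The new curves are Qd = 266 - 2P (demand) and Qs = 3P - 121 (supply).
Setting them equal: 266 - 2P = 3P - 121 → 387 = 5P, so P = 77.4 and Q = 111.2.
%ΔP = (77.4 − 70) / 70 × 100 = +10.57%.

+10.57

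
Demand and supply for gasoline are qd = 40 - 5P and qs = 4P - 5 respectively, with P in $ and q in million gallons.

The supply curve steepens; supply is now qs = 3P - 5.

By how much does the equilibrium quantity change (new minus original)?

-3.125

Original equilibrium: 40 - 5P = 4P - 5 gives 45 = 9P, so P = 5 and q = 15.
With the change applied: demand qd = 40 - 5P, supply qs = 3P - 5.
Equate the new curves: 40 - 5P = 3P - 5, giving 45 = 8P, P = 5.625, q = 11.875.
Δq = 11.875 − 15 = -3.125.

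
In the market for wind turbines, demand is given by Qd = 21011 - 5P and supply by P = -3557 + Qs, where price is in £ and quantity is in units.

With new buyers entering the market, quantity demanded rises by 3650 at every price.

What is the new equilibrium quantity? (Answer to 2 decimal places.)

7074.33

Solve the original market: 21011 - 5P = P + 3557, hence P = 2909 and Q = 6466.
The shock moves the curves to Qd = 24661 - 5P and Qs = P + 3557.
Clearing the new market: 24661 - 5P = P + 3557, so P = 10552/3 ≈ 3517.3333 and Q = 21223/3 ≈ 7074.3333.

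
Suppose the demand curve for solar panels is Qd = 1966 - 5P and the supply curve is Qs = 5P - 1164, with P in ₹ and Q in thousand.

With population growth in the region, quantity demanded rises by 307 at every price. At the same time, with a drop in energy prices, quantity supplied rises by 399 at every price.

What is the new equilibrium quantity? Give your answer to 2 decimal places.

754.00

Initially, 1966 - 5P = 5P - 1164, so 3130 = 10P and P = 313, Q = 401.
With the change applied: demand Qd = 2273 - 5P, supply Qs = 5P - 765.
Setting them equal: 2273 - 5P = 5P - 765 → 3038 = 10P, so P = 303.8 and Q = 754.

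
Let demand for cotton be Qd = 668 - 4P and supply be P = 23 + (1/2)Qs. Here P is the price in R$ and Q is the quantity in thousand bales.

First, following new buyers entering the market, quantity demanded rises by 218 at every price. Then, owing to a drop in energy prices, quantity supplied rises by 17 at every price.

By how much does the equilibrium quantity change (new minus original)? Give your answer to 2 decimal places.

+84.00

Initially, 668 - 4P = 2P - 46, so 714 = 6P and P = 119, Q = 192.
After the shift, demand is Qd = 886 - 4P and supply is Qs = 2P - 29.
Clearing the new market: 886 - 4P = 2P - 29, so P = 152.5 and Q = 276.
ΔQ = 276 − 192 = +84.00.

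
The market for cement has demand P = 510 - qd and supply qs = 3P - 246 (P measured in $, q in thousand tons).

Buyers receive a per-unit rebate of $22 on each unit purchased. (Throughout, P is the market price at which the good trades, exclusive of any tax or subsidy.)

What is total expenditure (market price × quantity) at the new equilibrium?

65643.75

Original equilibrium: 510 - P = 3P - 246 gives 756 = 4P, so P = 189 and q = 321.
Since buyers' out-of-pocket price is the market price minus the rebate, the effective demand curve becomes qd = 532 - P.
Equate the new curves: 532 - P = 3P - 246, giving 778 = 4P, P = 194.5, q = 337.5.
New expenditure = 194.5 × 337.5 = 65643.75.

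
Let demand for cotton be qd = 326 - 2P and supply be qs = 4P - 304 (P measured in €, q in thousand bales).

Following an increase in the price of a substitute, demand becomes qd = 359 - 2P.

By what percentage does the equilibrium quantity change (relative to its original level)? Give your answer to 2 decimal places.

+18.97

Before the shock: 326 - 2P = 4P - 304 ⇒ 630 = 6P ⇒ P = 105, q = 116.
With the change applied: demand qd = 359 - 2P, supply qs = 4P - 304.
Setting them equal: 359 - 2P = 4P - 304 → 663 = 6P, so P = 110.5 and q = 138.
%Δq = (138 − 116) / 116 × 100 = +18.97%.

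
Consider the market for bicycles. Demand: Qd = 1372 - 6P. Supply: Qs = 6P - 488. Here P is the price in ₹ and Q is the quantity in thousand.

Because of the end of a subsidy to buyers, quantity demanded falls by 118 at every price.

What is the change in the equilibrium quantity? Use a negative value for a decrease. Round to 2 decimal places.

Before the shock: 1372 - 6P = 6P - 488 ⇒ 1860 = 12P ⇒ P = 155, Q = 442.
With the change applied: demand Qd = 1254 - 6P, supply Qs = 6P - 488.
Setting them equal: 1254 - 6P = 6P - 488 → 1742 = 12P, so P = 871/6 ≈ 145.1667 and Q = 383.
ΔQ = 383 − 442 = -59.00.

-59.00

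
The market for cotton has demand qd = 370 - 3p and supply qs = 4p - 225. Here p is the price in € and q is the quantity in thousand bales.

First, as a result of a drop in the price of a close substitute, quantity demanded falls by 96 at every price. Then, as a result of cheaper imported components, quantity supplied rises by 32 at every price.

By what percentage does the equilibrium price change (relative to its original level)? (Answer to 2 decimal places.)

Initially, 370 - 3p = 4p - 225, so 595 = 7p and p = 85, q = 115.
The new curves are qd = 274 - 3p (demand) and qs = 4p - 193 (supply).
Clearing the new market: 274 - 3p = 4p - 193, so p = 467/7 ≈ 66.7143 and q = 517/7 ≈ 73.8571.
%Δp = (66.7143 − 85) / 85 × 100 = -21.51%.

-21.51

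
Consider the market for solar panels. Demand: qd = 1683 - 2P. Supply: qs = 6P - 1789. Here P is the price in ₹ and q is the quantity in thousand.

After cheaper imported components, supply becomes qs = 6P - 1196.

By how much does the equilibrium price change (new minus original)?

-74.125

Before the shock: 1683 - 2P = 6P - 1789 ⇒ 3472 = 8P ⇒ P = 434, q = 815.
After the shift, demand is qd = 1683 - 2P and supply is qs = 6P - 1196.
Setting them equal: 1683 - 2P = 6P - 1196 → 2879 = 8P, so P = 359.875 and q = 963.25.
ΔP = 359.875 − 434 = -74.125.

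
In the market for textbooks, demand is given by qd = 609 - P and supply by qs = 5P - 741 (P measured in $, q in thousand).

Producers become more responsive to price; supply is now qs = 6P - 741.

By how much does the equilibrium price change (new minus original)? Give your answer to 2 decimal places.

-32.14

Solve the original market: 609 - P = 5P - 741, hence P = 225 and q = 384.
The new curves are qd = 609 - P (demand) and qs = 6P - 741 (supply).
Equate the new curves: 609 - P = 6P - 741, giving 1350 = 7P, P = 1350/7 ≈ 192.8571, q = 2913/7 ≈ 416.1429.
ΔP = 192.8571 − 225 = -32.14.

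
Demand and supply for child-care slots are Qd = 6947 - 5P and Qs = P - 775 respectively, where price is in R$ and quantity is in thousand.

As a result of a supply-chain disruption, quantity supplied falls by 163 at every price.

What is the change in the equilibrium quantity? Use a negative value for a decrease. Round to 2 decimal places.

Initially, 6947 - 5P = P - 775, so 7722 = 6P and P = 1287, Q = 512.
The new curves are Qd = 6947 - 5P (demand) and Qs = P - 938 (supply).
Clearing the new market: 6947 - 5P = P - 938, so P = 7885/6 ≈ 1314.1667 and Q = 2257/6 ≈ 376.1667.
ΔQ = 376.1667 − 512 = -135.83.

-135.83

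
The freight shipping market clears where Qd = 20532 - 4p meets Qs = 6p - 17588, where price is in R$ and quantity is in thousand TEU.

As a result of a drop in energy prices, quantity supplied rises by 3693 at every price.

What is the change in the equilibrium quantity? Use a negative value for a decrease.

Before the shock: 20532 - 4p = 6p - 17588 ⇒ 38120 = 10p ⇒ p = 3812, Q = 5284.
The shock moves the curves to Qd = 20532 - 4p and Qs = 6p - 13895.
Clearing the new market: 20532 - 4p = 6p - 13895, so p = 3442.7 and Q = 6761.2.
ΔQ = 6761.2 − 5284 = +1477.2.

+1477.2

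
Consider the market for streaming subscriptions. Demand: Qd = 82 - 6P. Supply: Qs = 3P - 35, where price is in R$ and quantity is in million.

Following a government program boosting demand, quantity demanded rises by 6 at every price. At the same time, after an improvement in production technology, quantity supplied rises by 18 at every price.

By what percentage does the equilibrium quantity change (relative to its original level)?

Original equilibrium: 82 - 6P = 3P - 35 gives 117 = 9P, so P = 13 and Q = 4.
The shock moves the curves to Qd = 88 - 6P and Qs = 3P - 17.
New equilibrium: 88 - 6P = 3P - 17 ⇒ 105 = 9P ⇒ P = 35/3 ≈ 11.6667, Q = 18.
%ΔQ = (18 − 4) / 4 × 100 = +350%.

+350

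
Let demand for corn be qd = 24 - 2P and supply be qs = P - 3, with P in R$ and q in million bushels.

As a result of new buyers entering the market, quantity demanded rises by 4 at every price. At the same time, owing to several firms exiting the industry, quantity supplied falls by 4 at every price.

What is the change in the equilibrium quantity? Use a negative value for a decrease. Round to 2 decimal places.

Initially, 24 - 2P = P - 3, so 27 = 3P and P = 9, q = 6.
With the change applied: demand qd = 28 - 2P, supply qs = P - 7.
New equilibrium: 28 - 2P = P - 7 ⇒ 35 = 3P ⇒ P = 35/3 ≈ 11.6667, q = 14/3 ≈ 4.6667.
Δq = 4.6667 − 6 = -1.33.

-1.33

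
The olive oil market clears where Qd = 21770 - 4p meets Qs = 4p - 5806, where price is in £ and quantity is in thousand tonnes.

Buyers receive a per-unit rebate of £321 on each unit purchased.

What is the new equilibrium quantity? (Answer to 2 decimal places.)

Initially, 21770 - 4p = 4p - 5806, so 27576 = 8p and p = 3447, Q = 7982.
Since buyers' out-of-pocket price is the market price minus the rebate, the effective demand curve becomes Qd = 23054 - 4p.
Equate the new curves: 23054 - 4p = 4p - 5806, giving 28860 = 8p, p = 3607.5, Q = 8624.

8624.00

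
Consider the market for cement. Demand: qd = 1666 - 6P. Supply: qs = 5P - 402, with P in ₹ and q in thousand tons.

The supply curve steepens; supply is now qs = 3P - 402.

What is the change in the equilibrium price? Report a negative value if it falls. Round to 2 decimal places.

Solve the original market: 1666 - 6P = 5P - 402, hence P = 188 and q = 538.
The shock moves the curves to qd = 1666 - 6P and qs = 3P - 402.
Setting them equal: 1666 - 6P = 3P - 402 → 2068 = 9P, so P = 2068/9 ≈ 229.7778 and q = 862/3 ≈ 287.3333.
ΔP = 229.7778 − 188 = +41.78.

+41.78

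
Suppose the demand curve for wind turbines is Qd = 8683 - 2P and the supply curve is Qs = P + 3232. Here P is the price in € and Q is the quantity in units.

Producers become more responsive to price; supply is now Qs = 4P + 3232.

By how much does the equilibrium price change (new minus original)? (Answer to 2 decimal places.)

-908.50

Before the shock: 8683 - 2P = P + 3232 ⇒ 5451 = 3P ⇒ P = 1817, Q = 5049.
The new curves are Qd = 8683 - 2P (demand) and Qs = 4P + 3232 (supply).
Equate the new curves: 8683 - 2P = 4P + 3232, giving 5451 = 6P, P = 908.5, Q = 6866.
ΔP = 908.5 − 1817 = -908.50.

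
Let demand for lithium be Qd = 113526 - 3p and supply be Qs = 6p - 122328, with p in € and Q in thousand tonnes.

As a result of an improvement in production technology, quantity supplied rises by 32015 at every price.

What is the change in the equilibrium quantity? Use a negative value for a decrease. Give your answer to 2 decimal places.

+10671.67

Original equilibrium: 113526 - 3p = 6p - 122328 gives 235854 = 9p, so p = 26206 and Q = 34908.
After the shift, demand is Qd = 113526 - 3p and supply is Qs = 6p - 90313.
Setting them equal: 113526 - 3p = 6p - 90313 → 203839 = 9p, so p = 203839/9 ≈ 22648.7778 and Q = 136739/3 ≈ 45579.6667.
ΔQ = 45579.6667 − 34908 = +10671.67.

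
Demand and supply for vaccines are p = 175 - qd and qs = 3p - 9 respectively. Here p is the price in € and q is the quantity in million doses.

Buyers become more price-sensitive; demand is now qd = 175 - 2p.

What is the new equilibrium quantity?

Initially, 175 - p = 3p - 9, so 184 = 4p and p = 46, q = 129.
With the change applied: demand qd = 175 - 2p, supply qs = 3p - 9.
Equate the new curves: 175 - 2p = 3p - 9, giving 184 = 5p, p = 36.8, q = 101.4.

101.4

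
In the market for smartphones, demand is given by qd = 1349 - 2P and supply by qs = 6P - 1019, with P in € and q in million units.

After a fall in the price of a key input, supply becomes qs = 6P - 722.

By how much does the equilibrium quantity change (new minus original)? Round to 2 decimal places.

Original equilibrium: 1349 - 2P = 6P - 1019 gives 2368 = 8P, so P = 296 and q = 757.
The new curves are qd = 1349 - 2P (demand) and qs = 6P - 722 (supply).
Equate the new curves: 1349 - 2P = 6P - 722, giving 2071 = 8P, P = 258.875, q = 831.25.
Δq = 831.25 − 757 = +74.25.

+74.25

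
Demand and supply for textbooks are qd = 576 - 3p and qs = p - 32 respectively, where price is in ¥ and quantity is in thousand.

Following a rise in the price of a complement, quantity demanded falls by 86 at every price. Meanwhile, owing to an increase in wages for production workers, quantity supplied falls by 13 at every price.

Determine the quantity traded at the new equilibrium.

Initially, 576 - 3p = p - 32, so 608 = 4p and p = 152, q = 120.
The new curves are qd = 490 - 3p (demand) and qs = p - 45 (supply).
Clearing the new market: 490 - 3p = p - 45, so p = 133.75 and q = 88.75.

88.75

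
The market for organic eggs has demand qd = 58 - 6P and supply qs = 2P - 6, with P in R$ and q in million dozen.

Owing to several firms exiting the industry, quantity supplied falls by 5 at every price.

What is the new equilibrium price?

8.625

Original equilibrium: 58 - 6P = 2P - 6 gives 64 = 8P, so P = 8 and q = 10.
The shock moves the curves to qd = 58 - 6P and qs = 2P - 11.
Equate the new curves: 58 - 6P = 2P - 11, giving 69 = 8P, P = 8.625, q = 6.25.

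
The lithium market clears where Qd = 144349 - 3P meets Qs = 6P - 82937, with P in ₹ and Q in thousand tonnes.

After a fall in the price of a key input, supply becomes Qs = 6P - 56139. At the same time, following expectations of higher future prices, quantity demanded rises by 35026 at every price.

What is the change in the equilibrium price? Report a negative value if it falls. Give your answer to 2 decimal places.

Before the shock: 144349 - 3P = 6P - 82937 ⇒ 227286 = 9P ⇒ P = 25254, Q = 68587.
With the change applied: demand Qd = 179375 - 3P, supply Qs = 6P - 56139.
Setting them equal: 179375 - 3P = 6P - 56139 → 235514 = 9P, so P = 235514/9 ≈ 26168.2222 and Q = 302611/3 ≈ 100870.3333.
ΔP = 26168.2222 − 25254 = +914.22.

+914.22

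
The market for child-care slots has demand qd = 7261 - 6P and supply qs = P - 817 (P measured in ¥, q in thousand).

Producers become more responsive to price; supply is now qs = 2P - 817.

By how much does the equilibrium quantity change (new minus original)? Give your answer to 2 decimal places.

Original equilibrium: 7261 - 6P = P - 817 gives 8078 = 7P, so P = 1154 and q = 337.
The shock moves the curves to qd = 7261 - 6P and qs = 2P - 817.
Clearing the new market: 7261 - 6P = 2P - 817, so P = 1009.75 and q = 1202.5.
Δq = 1202.5 − 337 = +865.50.

+865.50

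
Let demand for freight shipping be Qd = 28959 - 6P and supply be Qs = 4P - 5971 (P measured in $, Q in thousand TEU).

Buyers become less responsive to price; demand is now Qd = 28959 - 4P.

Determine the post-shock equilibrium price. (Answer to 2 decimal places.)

4366.25

Initially, 28959 - 6P = 4P - 5971, so 34930 = 10P and P = 3493, Q = 8001.
The shock moves the curves to Qd = 28959 - 4P and Qs = 4P - 5971.
Equate the new curves: 28959 - 4P = 4P - 5971, giving 34930 = 8P, P = 4366.25, Q = 11494.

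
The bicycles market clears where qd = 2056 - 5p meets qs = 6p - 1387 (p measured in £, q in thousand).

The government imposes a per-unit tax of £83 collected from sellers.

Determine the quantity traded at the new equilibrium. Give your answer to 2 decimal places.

264.64

Before the shock: 2056 - 5p = 6p - 1387 ⇒ 3443 = 11p ⇒ p = 313, q = 491.
Since sellers keep the price net of the tax, the effective supply curve becomes qs = 6p - 1885.
Setting them equal: 2056 - 5p = 6p - 1885 → 3941 = 11p, so p = 3941/11 ≈ 358.2727 and q = 2911/11 ≈ 264.6364.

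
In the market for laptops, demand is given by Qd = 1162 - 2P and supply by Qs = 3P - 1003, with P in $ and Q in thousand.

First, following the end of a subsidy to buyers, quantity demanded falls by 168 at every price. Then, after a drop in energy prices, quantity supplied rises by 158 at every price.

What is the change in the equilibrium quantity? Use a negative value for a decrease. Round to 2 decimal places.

Original equilibrium: 1162 - 2P = 3P - 1003 gives 2165 = 5P, so P = 433 and Q = 296.
With the change applied: demand Qd = 994 - 2P, supply Qs = 3P - 845.
New equilibrium: 994 - 2P = 3P - 845 ⇒ 1839 = 5P ⇒ P = 367.8, Q = 258.4.
ΔQ = 258.4 − 296 = -37.60.

-37.60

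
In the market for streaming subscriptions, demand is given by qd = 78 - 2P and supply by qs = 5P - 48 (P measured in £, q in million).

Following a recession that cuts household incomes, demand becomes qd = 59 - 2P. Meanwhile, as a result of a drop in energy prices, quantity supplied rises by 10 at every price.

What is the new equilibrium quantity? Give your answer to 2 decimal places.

Initially, 78 - 2P = 5P - 48, so 126 = 7P and P = 18, q = 42.
The new curves are qd = 59 - 2P (demand) and qs = 5P - 38 (supply).
Setting them equal: 59 - 2P = 5P - 38 → 97 = 7P, so P = 97/7 ≈ 13.8571 and q = 219/7 ≈ 31.2857.

31.29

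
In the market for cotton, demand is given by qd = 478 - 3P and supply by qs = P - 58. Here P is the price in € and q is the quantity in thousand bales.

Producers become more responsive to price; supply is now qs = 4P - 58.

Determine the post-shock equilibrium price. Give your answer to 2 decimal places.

76.57

Original equilibrium: 478 - 3P = P - 58 gives 536 = 4P, so P = 134 and q = 76.
The shock moves the curves to qd = 478 - 3P and qs = 4P - 58.
New equilibrium: 478 - 3P = 4P - 58 ⇒ 536 = 7P ⇒ P = 536/7 ≈ 76.5714, q = 1738/7 ≈ 248.2857.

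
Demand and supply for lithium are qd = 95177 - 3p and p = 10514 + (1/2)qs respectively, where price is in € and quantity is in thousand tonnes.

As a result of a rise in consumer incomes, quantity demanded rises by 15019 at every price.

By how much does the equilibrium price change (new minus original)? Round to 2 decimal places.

+3003.80

Original equilibrium: 95177 - 3p = 2p - 21028 gives 116205 = 5p, so p = 23241 and q = 25454.
After the shift, demand is qd = 110196 - 3p and supply is qs = 2p - 21028.
Equate the new curves: 110196 - 3p = 2p - 21028, giving 131224 = 5p, p = 26244.8, q = 31461.6.
Δp = 26244.8 − 23241 = +3003.80.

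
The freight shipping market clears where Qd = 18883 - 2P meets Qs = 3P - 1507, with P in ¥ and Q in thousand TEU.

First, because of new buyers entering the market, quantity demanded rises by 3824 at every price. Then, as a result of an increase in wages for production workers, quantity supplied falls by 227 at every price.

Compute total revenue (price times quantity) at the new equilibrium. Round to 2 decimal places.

Before the shock: 18883 - 2P = 3P - 1507 ⇒ 20390 = 5P ⇒ P = 4078, Q = 10727.
The new curves are Qd = 22707 - 2P (demand) and Qs = 3P - 1734 (supply).
Clearing the new market: 22707 - 2P = 3P - 1734, so P = 4888.2 and Q = 12930.6.
New expenditure = 4888.2 × 12930.6 = 63207358.92.

63207358.92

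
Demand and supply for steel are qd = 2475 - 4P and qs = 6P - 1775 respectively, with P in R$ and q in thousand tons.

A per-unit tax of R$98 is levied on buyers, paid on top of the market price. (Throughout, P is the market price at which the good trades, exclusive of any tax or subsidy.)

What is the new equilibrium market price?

385.8

Before the shock: 2475 - 4P = 6P - 1775 ⇒ 4250 = 10P ⇒ P = 425, q = 775.
Since buyers pay the price plus the tax, the effective demand curve becomes qd = 2083 - 4P.
Clearing the new market: 2083 - 4P = 6P - 1775, so P = 385.8 and q = 539.8.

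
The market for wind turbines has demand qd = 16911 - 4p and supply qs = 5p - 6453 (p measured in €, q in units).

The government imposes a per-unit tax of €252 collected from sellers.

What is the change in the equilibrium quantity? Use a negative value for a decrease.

-560

Original equilibrium: 16911 - 4p = 5p - 6453 gives 23364 = 9p, so p = 2596 and q = 6527.
Since sellers keep the price net of the tax, the effective supply curve becomes qs = 5p - 7713.
Clearing the new market: 16911 - 4p = 5p - 7713, so p = 2736 and q = 5967.
Δq = 5967 − 6527 = -560.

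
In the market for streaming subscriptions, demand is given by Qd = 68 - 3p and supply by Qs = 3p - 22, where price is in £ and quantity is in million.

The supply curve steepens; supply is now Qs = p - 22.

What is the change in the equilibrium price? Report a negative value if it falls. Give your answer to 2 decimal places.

Original equilibrium: 68 - 3p = 3p - 22 gives 90 = 6p, so p = 15 and Q = 23.
The new curves are Qd = 68 - 3p (demand) and Qs = p - 22 (supply).
New equilibrium: 68 - 3p = p - 22 ⇒ 90 = 4p ⇒ p = 22.5, Q = 0.5.
Δp = 22.5 − 15 = +7.50.

+7.50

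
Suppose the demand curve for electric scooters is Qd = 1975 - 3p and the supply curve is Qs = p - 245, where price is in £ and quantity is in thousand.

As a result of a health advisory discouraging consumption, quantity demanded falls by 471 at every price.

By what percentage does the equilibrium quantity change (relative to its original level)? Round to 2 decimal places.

-37.98

Before the shock: 1975 - 3p = p - 245 ⇒ 2220 = 4p ⇒ p = 555, Q = 310.
With the change applied: demand Qd = 1504 - 3p, supply Qs = p - 245.
New equilibrium: 1504 - 3p = p - 245 ⇒ 1749 = 4p ⇒ p = 437.25, Q = 192.25.
%ΔQ = (192.25 − 310) / 310 × 100 = -37.98%.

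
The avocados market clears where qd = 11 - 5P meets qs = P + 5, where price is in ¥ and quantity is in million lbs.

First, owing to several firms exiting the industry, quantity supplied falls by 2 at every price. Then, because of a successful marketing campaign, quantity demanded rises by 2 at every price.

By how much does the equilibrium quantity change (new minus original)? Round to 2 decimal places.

Solve the original market: 11 - 5P = P + 5, hence P = 1 and q = 6.
With the change applied: demand qd = 13 - 5P, supply qs = P + 3.
New equilibrium: 13 - 5P = P + 3 ⇒ 10 = 6P ⇒ P = 5/3 ≈ 1.6667, q = 14/3 ≈ 4.6667.
Δq = 4.6667 − 6 = -1.33.

-1.33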